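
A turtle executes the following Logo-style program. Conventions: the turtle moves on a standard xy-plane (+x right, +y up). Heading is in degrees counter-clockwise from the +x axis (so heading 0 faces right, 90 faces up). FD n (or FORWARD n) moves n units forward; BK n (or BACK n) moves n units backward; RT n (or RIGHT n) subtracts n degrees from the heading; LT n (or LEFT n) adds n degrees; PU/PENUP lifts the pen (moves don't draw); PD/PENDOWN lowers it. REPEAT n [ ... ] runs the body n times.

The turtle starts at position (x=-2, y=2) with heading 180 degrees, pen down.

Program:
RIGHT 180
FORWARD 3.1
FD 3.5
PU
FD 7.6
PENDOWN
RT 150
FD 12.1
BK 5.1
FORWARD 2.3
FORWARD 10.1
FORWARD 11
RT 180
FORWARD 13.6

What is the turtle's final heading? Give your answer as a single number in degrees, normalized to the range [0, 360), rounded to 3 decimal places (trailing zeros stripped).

Executing turtle program step by step:
Start: pos=(-2,2), heading=180, pen down
RT 180: heading 180 -> 0
FD 3.1: (-2,2) -> (1.1,2) [heading=0, draw]
FD 3.5: (1.1,2) -> (4.6,2) [heading=0, draw]
PU: pen up
FD 7.6: (4.6,2) -> (12.2,2) [heading=0, move]
PD: pen down
RT 150: heading 0 -> 210
FD 12.1: (12.2,2) -> (1.721,-4.05) [heading=210, draw]
BK 5.1: (1.721,-4.05) -> (6.138,-1.5) [heading=210, draw]
FD 2.3: (6.138,-1.5) -> (4.146,-2.65) [heading=210, draw]
FD 10.1: (4.146,-2.65) -> (-4.601,-7.7) [heading=210, draw]
FD 11: (-4.601,-7.7) -> (-14.127,-13.2) [heading=210, draw]
RT 180: heading 210 -> 30
FD 13.6: (-14.127,-13.2) -> (-2.349,-6.4) [heading=30, draw]
Final: pos=(-2.349,-6.4), heading=30, 8 segment(s) drawn

Answer: 30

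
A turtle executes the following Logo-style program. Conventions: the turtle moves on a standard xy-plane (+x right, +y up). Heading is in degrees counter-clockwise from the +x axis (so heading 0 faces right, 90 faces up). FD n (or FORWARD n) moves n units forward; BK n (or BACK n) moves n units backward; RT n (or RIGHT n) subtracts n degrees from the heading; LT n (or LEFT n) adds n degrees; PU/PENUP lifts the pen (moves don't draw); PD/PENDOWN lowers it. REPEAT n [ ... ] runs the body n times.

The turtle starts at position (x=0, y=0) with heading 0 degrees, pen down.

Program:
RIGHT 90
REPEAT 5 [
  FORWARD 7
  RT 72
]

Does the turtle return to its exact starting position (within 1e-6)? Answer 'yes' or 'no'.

Executing turtle program step by step:
Start: pos=(0,0), heading=0, pen down
RT 90: heading 0 -> 270
REPEAT 5 [
  -- iteration 1/5 --
  FD 7: (0,0) -> (0,-7) [heading=270, draw]
  RT 72: heading 270 -> 198
  -- iteration 2/5 --
  FD 7: (0,-7) -> (-6.657,-9.163) [heading=198, draw]
  RT 72: heading 198 -> 126
  -- iteration 3/5 --
  FD 7: (-6.657,-9.163) -> (-10.772,-3.5) [heading=126, draw]
  RT 72: heading 126 -> 54
  -- iteration 4/5 --
  FD 7: (-10.772,-3.5) -> (-6.657,2.163) [heading=54, draw]
  RT 72: heading 54 -> 342
  -- iteration 5/5 --
  FD 7: (-6.657,2.163) -> (0,0) [heading=342, draw]
  RT 72: heading 342 -> 270
]
Final: pos=(0,0), heading=270, 5 segment(s) drawn

Start position: (0, 0)
Final position: (0, 0)
Distance = 0; < 1e-6 -> CLOSED

Answer: yes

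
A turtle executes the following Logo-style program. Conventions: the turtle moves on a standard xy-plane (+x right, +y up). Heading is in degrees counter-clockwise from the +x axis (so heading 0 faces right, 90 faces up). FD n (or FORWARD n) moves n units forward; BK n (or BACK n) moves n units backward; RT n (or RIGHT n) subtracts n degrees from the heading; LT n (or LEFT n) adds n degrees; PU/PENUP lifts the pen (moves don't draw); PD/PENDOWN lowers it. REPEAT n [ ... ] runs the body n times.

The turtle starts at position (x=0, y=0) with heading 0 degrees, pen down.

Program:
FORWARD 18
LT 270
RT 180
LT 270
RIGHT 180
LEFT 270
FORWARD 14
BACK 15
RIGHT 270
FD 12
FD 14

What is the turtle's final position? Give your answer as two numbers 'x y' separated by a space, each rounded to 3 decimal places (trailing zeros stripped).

Answer: -8 -1

Derivation:
Executing turtle program step by step:
Start: pos=(0,0), heading=0, pen down
FD 18: (0,0) -> (18,0) [heading=0, draw]
LT 270: heading 0 -> 270
RT 180: heading 270 -> 90
LT 270: heading 90 -> 0
RT 180: heading 0 -> 180
LT 270: heading 180 -> 90
FD 14: (18,0) -> (18,14) [heading=90, draw]
BK 15: (18,14) -> (18,-1) [heading=90, draw]
RT 270: heading 90 -> 180
FD 12: (18,-1) -> (6,-1) [heading=180, draw]
FD 14: (6,-1) -> (-8,-1) [heading=180, draw]
Final: pos=(-8,-1), heading=180, 5 segment(s) drawn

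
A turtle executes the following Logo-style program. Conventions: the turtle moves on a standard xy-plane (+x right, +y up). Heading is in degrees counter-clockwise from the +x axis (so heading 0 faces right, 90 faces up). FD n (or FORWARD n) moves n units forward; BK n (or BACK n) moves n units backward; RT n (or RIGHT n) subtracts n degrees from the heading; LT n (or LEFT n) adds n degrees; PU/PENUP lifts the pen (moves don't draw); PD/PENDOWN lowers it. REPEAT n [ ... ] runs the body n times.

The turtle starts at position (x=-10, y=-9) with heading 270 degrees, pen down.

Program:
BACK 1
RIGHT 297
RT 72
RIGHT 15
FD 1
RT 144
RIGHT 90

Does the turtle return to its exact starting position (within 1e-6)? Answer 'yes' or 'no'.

Answer: no

Derivation:
Executing turtle program step by step:
Start: pos=(-10,-9), heading=270, pen down
BK 1: (-10,-9) -> (-10,-8) [heading=270, draw]
RT 297: heading 270 -> 333
RT 72: heading 333 -> 261
RT 15: heading 261 -> 246
FD 1: (-10,-8) -> (-10.407,-8.914) [heading=246, draw]
RT 144: heading 246 -> 102
RT 90: heading 102 -> 12
Final: pos=(-10.407,-8.914), heading=12, 2 segment(s) drawn

Start position: (-10, -9)
Final position: (-10.407, -8.914)
Distance = 0.416; >= 1e-6 -> NOT closed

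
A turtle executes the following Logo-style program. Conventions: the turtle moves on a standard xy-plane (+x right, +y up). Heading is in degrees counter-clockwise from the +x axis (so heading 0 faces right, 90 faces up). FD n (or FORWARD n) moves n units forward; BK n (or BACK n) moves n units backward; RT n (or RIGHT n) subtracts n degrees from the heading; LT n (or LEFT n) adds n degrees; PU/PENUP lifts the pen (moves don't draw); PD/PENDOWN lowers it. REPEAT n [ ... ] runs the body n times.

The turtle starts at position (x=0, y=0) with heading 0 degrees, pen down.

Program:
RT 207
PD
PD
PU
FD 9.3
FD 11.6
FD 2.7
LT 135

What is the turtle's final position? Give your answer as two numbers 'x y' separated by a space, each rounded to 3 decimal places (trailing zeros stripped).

Executing turtle program step by step:
Start: pos=(0,0), heading=0, pen down
RT 207: heading 0 -> 153
PD: pen down
PD: pen down
PU: pen up
FD 9.3: (0,0) -> (-8.286,4.222) [heading=153, move]
FD 11.6: (-8.286,4.222) -> (-18.622,9.488) [heading=153, move]
FD 2.7: (-18.622,9.488) -> (-21.028,10.714) [heading=153, move]
LT 135: heading 153 -> 288
Final: pos=(-21.028,10.714), heading=288, 0 segment(s) drawn

Answer: -21.028 10.714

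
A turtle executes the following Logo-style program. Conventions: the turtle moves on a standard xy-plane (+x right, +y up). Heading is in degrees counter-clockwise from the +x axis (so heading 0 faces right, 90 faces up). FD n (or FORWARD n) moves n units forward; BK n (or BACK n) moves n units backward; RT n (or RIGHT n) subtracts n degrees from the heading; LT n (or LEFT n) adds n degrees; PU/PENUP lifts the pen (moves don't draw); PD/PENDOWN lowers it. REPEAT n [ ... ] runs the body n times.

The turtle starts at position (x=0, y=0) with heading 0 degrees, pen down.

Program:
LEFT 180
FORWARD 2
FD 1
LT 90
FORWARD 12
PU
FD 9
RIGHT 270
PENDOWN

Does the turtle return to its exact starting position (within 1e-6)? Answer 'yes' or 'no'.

Executing turtle program step by step:
Start: pos=(0,0), heading=0, pen down
LT 180: heading 0 -> 180
FD 2: (0,0) -> (-2,0) [heading=180, draw]
FD 1: (-2,0) -> (-3,0) [heading=180, draw]
LT 90: heading 180 -> 270
FD 12: (-3,0) -> (-3,-12) [heading=270, draw]
PU: pen up
FD 9: (-3,-12) -> (-3,-21) [heading=270, move]
RT 270: heading 270 -> 0
PD: pen down
Final: pos=(-3,-21), heading=0, 3 segment(s) drawn

Start position: (0, 0)
Final position: (-3, -21)
Distance = 21.213; >= 1e-6 -> NOT closed

Answer: no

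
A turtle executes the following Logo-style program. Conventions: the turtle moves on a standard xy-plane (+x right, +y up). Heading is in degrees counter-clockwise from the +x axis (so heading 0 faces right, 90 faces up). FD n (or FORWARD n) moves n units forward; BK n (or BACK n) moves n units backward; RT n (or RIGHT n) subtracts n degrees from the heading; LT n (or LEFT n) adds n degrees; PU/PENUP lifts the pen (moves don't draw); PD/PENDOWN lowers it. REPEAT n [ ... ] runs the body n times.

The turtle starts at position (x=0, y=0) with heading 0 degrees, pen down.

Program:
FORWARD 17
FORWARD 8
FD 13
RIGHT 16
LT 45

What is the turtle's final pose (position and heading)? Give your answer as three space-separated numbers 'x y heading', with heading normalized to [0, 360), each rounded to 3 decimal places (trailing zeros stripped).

Executing turtle program step by step:
Start: pos=(0,0), heading=0, pen down
FD 17: (0,0) -> (17,0) [heading=0, draw]
FD 8: (17,0) -> (25,0) [heading=0, draw]
FD 13: (25,0) -> (38,0) [heading=0, draw]
RT 16: heading 0 -> 344
LT 45: heading 344 -> 29
Final: pos=(38,0), heading=29, 3 segment(s) drawn

Answer: 38 0 29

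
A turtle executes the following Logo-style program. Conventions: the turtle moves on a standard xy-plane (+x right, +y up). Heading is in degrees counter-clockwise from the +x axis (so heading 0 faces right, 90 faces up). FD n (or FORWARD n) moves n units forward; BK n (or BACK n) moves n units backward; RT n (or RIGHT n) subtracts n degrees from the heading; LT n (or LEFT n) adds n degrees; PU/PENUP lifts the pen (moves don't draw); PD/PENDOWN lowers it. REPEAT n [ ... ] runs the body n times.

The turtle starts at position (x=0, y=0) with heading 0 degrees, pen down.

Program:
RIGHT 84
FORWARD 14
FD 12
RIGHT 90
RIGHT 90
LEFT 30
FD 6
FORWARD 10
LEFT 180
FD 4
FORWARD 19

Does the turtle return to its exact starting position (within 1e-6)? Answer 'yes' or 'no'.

Executing turtle program step by step:
Start: pos=(0,0), heading=0, pen down
RT 84: heading 0 -> 276
FD 14: (0,0) -> (1.463,-13.923) [heading=276, draw]
FD 12: (1.463,-13.923) -> (2.718,-25.858) [heading=276, draw]
RT 90: heading 276 -> 186
RT 90: heading 186 -> 96
LT 30: heading 96 -> 126
FD 6: (2.718,-25.858) -> (-0.809,-21.003) [heading=126, draw]
FD 10: (-0.809,-21.003) -> (-6.687,-12.913) [heading=126, draw]
LT 180: heading 126 -> 306
FD 4: (-6.687,-12.913) -> (-4.336,-16.149) [heading=306, draw]
FD 19: (-4.336,-16.149) -> (6.832,-31.521) [heading=306, draw]
Final: pos=(6.832,-31.521), heading=306, 6 segment(s) drawn

Start position: (0, 0)
Final position: (6.832, -31.521)
Distance = 32.253; >= 1e-6 -> NOT closed

Answer: no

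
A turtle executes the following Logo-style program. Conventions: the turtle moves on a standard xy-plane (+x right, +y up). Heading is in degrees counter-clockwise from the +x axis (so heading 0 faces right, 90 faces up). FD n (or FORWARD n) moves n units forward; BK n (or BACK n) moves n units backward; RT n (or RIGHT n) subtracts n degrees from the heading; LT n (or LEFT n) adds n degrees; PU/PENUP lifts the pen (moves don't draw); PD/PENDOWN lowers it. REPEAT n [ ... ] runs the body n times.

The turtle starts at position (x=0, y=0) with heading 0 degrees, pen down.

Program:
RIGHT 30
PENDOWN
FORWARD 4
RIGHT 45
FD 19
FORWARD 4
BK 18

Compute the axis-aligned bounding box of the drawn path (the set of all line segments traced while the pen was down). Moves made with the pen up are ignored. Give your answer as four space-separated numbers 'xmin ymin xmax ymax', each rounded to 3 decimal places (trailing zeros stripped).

Executing turtle program step by step:
Start: pos=(0,0), heading=0, pen down
RT 30: heading 0 -> 330
PD: pen down
FD 4: (0,0) -> (3.464,-2) [heading=330, draw]
RT 45: heading 330 -> 285
FD 19: (3.464,-2) -> (8.382,-20.353) [heading=285, draw]
FD 4: (8.382,-20.353) -> (9.417,-24.216) [heading=285, draw]
BK 18: (9.417,-24.216) -> (4.758,-6.83) [heading=285, draw]
Final: pos=(4.758,-6.83), heading=285, 4 segment(s) drawn

Segment endpoints: x in {0, 3.464, 4.758, 8.382, 9.417}, y in {-24.216, -20.353, -6.83, -2, 0}
xmin=0, ymin=-24.216, xmax=9.417, ymax=0

Answer: 0 -24.216 9.417 0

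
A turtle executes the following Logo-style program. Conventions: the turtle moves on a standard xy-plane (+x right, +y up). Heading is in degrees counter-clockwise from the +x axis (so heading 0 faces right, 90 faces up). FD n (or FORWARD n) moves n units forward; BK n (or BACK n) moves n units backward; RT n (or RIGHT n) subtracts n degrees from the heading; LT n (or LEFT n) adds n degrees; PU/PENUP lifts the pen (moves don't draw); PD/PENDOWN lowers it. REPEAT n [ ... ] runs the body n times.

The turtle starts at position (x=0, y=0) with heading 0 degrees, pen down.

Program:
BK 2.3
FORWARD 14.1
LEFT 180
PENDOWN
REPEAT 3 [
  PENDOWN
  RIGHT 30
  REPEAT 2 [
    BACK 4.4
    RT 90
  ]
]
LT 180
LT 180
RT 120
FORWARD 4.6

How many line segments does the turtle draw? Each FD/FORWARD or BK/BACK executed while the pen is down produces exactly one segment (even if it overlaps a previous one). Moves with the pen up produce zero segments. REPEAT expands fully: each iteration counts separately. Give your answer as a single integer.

Answer: 9

Derivation:
Executing turtle program step by step:
Start: pos=(0,0), heading=0, pen down
BK 2.3: (0,0) -> (-2.3,0) [heading=0, draw]
FD 14.1: (-2.3,0) -> (11.8,0) [heading=0, draw]
LT 180: heading 0 -> 180
PD: pen down
REPEAT 3 [
  -- iteration 1/3 --
  PD: pen down
  RT 30: heading 180 -> 150
  REPEAT 2 [
    -- iteration 1/2 --
    BK 4.4: (11.8,0) -> (15.611,-2.2) [heading=150, draw]
    RT 90: heading 150 -> 60
    -- iteration 2/2 --
    BK 4.4: (15.611,-2.2) -> (13.411,-6.011) [heading=60, draw]
    RT 90: heading 60 -> 330
  ]
  -- iteration 2/3 --
  PD: pen down
  RT 30: heading 330 -> 300
  REPEAT 2 [
    -- iteration 1/2 --
    BK 4.4: (13.411,-6.011) -> (11.211,-2.2) [heading=300, draw]
    RT 90: heading 300 -> 210
    -- iteration 2/2 --
    BK 4.4: (11.211,-2.2) -> (15.021,0) [heading=210, draw]
    RT 90: heading 210 -> 120
  ]
  -- iteration 3/3 --
  PD: pen down
  RT 30: heading 120 -> 90
  REPEAT 2 [
    -- iteration 1/2 --
    BK 4.4: (15.021,0) -> (15.021,-4.4) [heading=90, draw]
    RT 90: heading 90 -> 0
    -- iteration 2/2 --
    BK 4.4: (15.021,-4.4) -> (10.621,-4.4) [heading=0, draw]
    RT 90: heading 0 -> 270
  ]
]
LT 180: heading 270 -> 90
LT 180: heading 90 -> 270
RT 120: heading 270 -> 150
FD 4.6: (10.621,-4.4) -> (6.637,-2.1) [heading=150, draw]
Final: pos=(6.637,-2.1), heading=150, 9 segment(s) drawn
Segments drawn: 9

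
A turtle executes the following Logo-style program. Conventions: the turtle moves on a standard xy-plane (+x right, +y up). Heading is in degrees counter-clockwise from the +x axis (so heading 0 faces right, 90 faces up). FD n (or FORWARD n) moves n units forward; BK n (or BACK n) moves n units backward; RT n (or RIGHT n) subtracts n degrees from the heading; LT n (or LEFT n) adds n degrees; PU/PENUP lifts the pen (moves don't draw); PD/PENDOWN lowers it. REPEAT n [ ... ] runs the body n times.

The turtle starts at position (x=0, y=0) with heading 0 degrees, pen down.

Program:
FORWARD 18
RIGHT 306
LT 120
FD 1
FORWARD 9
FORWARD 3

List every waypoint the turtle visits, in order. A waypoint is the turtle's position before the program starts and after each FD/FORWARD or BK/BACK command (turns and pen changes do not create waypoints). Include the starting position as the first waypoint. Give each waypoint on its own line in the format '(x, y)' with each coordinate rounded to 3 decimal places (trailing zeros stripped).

Executing turtle program step by step:
Start: pos=(0,0), heading=0, pen down
FD 18: (0,0) -> (18,0) [heading=0, draw]
RT 306: heading 0 -> 54
LT 120: heading 54 -> 174
FD 1: (18,0) -> (17.005,0.105) [heading=174, draw]
FD 9: (17.005,0.105) -> (8.055,1.045) [heading=174, draw]
FD 3: (8.055,1.045) -> (5.071,1.359) [heading=174, draw]
Final: pos=(5.071,1.359), heading=174, 4 segment(s) drawn
Waypoints (5 total):
(0, 0)
(18, 0)
(17.005, 0.105)
(8.055, 1.045)
(5.071, 1.359)

Answer: (0, 0)
(18, 0)
(17.005, 0.105)
(8.055, 1.045)
(5.071, 1.359)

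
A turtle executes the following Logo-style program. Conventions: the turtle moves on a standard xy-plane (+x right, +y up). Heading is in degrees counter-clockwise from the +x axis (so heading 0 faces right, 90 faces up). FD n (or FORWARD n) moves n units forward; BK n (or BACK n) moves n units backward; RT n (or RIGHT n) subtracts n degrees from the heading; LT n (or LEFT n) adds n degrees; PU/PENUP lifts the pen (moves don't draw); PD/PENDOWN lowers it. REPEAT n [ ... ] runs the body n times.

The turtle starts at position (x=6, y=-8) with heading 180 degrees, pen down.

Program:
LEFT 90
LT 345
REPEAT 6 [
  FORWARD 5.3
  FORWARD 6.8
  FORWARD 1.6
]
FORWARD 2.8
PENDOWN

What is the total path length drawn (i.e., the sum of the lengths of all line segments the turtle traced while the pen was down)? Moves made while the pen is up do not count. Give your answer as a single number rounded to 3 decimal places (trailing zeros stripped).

Executing turtle program step by step:
Start: pos=(6,-8), heading=180, pen down
LT 90: heading 180 -> 270
LT 345: heading 270 -> 255
REPEAT 6 [
  -- iteration 1/6 --
  FD 5.3: (6,-8) -> (4.628,-13.119) [heading=255, draw]
  FD 6.8: (4.628,-13.119) -> (2.868,-19.688) [heading=255, draw]
  FD 1.6: (2.868,-19.688) -> (2.454,-21.233) [heading=255, draw]
  -- iteration 2/6 --
  FD 5.3: (2.454,-21.233) -> (1.082,-26.353) [heading=255, draw]
  FD 6.8: (1.082,-26.353) -> (-0.678,-32.921) [heading=255, draw]
  FD 1.6: (-0.678,-32.921) -> (-1.092,-34.466) [heading=255, draw]
  -- iteration 3/6 --
  FD 5.3: (-1.092,-34.466) -> (-2.463,-39.586) [heading=255, draw]
  FD 6.8: (-2.463,-39.586) -> (-4.223,-46.154) [heading=255, draw]
  FD 1.6: (-4.223,-46.154) -> (-4.637,-47.7) [heading=255, draw]
  -- iteration 4/6 --
  FD 5.3: (-4.637,-47.7) -> (-6.009,-52.819) [heading=255, draw]
  FD 6.8: (-6.009,-52.819) -> (-7.769,-59.387) [heading=255, draw]
  FD 1.6: (-7.769,-59.387) -> (-8.183,-60.933) [heading=255, draw]
  -- iteration 5/6 --
  FD 5.3: (-8.183,-60.933) -> (-9.555,-66.052) [heading=255, draw]
  FD 6.8: (-9.555,-66.052) -> (-11.315,-72.62) [heading=255, draw]
  FD 1.6: (-11.315,-72.62) -> (-11.729,-74.166) [heading=255, draw]
  -- iteration 6/6 --
  FD 5.3: (-11.729,-74.166) -> (-13.101,-79.285) [heading=255, draw]
  FD 6.8: (-13.101,-79.285) -> (-14.861,-85.854) [heading=255, draw]
  FD 1.6: (-14.861,-85.854) -> (-15.275,-87.399) [heading=255, draw]
]
FD 2.8: (-15.275,-87.399) -> (-16,-90.104) [heading=255, draw]
PD: pen down
Final: pos=(-16,-90.104), heading=255, 19 segment(s) drawn

Segment lengths:
  seg 1: (6,-8) -> (4.628,-13.119), length = 5.3
  seg 2: (4.628,-13.119) -> (2.868,-19.688), length = 6.8
  seg 3: (2.868,-19.688) -> (2.454,-21.233), length = 1.6
  seg 4: (2.454,-21.233) -> (1.082,-26.353), length = 5.3
  seg 5: (1.082,-26.353) -> (-0.678,-32.921), length = 6.8
  seg 6: (-0.678,-32.921) -> (-1.092,-34.466), length = 1.6
  seg 7: (-1.092,-34.466) -> (-2.463,-39.586), length = 5.3
  seg 8: (-2.463,-39.586) -> (-4.223,-46.154), length = 6.8
  seg 9: (-4.223,-46.154) -> (-4.637,-47.7), length = 1.6
  seg 10: (-4.637,-47.7) -> (-6.009,-52.819), length = 5.3
  seg 11: (-6.009,-52.819) -> (-7.769,-59.387), length = 6.8
  seg 12: (-7.769,-59.387) -> (-8.183,-60.933), length = 1.6
  seg 13: (-8.183,-60.933) -> (-9.555,-66.052), length = 5.3
  seg 14: (-9.555,-66.052) -> (-11.315,-72.62), length = 6.8
  seg 15: (-11.315,-72.62) -> (-11.729,-74.166), length = 1.6
  seg 16: (-11.729,-74.166) -> (-13.101,-79.285), length = 5.3
  seg 17: (-13.101,-79.285) -> (-14.861,-85.854), length = 6.8
  seg 18: (-14.861,-85.854) -> (-15.275,-87.399), length = 1.6
  seg 19: (-15.275,-87.399) -> (-16,-90.104), length = 2.8
Total = 85

Answer: 85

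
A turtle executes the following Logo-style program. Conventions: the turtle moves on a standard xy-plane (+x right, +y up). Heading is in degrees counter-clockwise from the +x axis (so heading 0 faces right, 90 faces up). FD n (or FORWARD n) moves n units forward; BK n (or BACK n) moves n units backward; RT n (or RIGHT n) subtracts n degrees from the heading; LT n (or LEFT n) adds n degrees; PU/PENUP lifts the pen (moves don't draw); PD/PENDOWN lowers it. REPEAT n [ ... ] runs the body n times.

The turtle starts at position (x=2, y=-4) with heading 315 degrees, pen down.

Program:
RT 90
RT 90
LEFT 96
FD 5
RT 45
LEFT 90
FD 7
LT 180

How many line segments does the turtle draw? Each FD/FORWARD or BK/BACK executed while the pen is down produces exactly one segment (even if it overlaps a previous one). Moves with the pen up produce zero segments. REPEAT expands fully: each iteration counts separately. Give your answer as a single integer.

Executing turtle program step by step:
Start: pos=(2,-4), heading=315, pen down
RT 90: heading 315 -> 225
RT 90: heading 225 -> 135
LT 96: heading 135 -> 231
FD 5: (2,-4) -> (-1.147,-7.886) [heading=231, draw]
RT 45: heading 231 -> 186
LT 90: heading 186 -> 276
FD 7: (-1.147,-7.886) -> (-0.415,-14.847) [heading=276, draw]
LT 180: heading 276 -> 96
Final: pos=(-0.415,-14.847), heading=96, 2 segment(s) drawn
Segments drawn: 2

Answer: 2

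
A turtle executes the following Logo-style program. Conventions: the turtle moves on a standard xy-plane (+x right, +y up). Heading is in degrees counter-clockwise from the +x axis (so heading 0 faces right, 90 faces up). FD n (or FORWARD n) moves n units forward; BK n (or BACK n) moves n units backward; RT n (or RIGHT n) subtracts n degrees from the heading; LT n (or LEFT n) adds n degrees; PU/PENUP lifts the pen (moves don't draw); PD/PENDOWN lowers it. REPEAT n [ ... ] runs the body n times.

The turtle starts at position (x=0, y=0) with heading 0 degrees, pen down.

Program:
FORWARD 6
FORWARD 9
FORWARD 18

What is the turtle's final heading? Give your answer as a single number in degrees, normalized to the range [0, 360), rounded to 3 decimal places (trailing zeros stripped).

Answer: 0

Derivation:
Executing turtle program step by step:
Start: pos=(0,0), heading=0, pen down
FD 6: (0,0) -> (6,0) [heading=0, draw]
FD 9: (6,0) -> (15,0) [heading=0, draw]
FD 18: (15,0) -> (33,0) [heading=0, draw]
Final: pos=(33,0), heading=0, 3 segment(s) drawn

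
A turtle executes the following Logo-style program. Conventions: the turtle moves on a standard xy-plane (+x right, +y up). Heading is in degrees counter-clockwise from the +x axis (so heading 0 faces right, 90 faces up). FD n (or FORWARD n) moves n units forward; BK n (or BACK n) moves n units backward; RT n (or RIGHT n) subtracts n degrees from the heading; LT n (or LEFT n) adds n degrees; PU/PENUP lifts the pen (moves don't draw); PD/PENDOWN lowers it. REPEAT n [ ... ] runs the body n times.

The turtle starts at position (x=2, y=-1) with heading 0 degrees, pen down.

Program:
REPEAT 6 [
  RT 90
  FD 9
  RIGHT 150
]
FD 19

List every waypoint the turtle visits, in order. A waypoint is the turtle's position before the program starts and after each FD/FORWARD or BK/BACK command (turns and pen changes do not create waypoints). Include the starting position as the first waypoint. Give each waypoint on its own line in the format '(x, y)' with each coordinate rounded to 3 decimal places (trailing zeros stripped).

Executing turtle program step by step:
Start: pos=(2,-1), heading=0, pen down
REPEAT 6 [
  -- iteration 1/6 --
  RT 90: heading 0 -> 270
  FD 9: (2,-1) -> (2,-10) [heading=270, draw]
  RT 150: heading 270 -> 120
  -- iteration 2/6 --
  RT 90: heading 120 -> 30
  FD 9: (2,-10) -> (9.794,-5.5) [heading=30, draw]
  RT 150: heading 30 -> 240
  -- iteration 3/6 --
  RT 90: heading 240 -> 150
  FD 9: (9.794,-5.5) -> (2,-1) [heading=150, draw]
  RT 150: heading 150 -> 0
  -- iteration 4/6 --
  RT 90: heading 0 -> 270
  FD 9: (2,-1) -> (2,-10) [heading=270, draw]
  RT 150: heading 270 -> 120
  -- iteration 5/6 --
  RT 90: heading 120 -> 30
  FD 9: (2,-10) -> (9.794,-5.5) [heading=30, draw]
  RT 150: heading 30 -> 240
  -- iteration 6/6 --
  RT 90: heading 240 -> 150
  FD 9: (9.794,-5.5) -> (2,-1) [heading=150, draw]
  RT 150: heading 150 -> 0
]
FD 19: (2,-1) -> (21,-1) [heading=0, draw]
Final: pos=(21,-1), heading=0, 7 segment(s) drawn
Waypoints (8 total):
(2, -1)
(2, -10)
(9.794, -5.5)
(2, -1)
(2, -10)
(9.794, -5.5)
(2, -1)
(21, -1)

Answer: (2, -1)
(2, -10)
(9.794, -5.5)
(2, -1)
(2, -10)
(9.794, -5.5)
(2, -1)
(21, -1)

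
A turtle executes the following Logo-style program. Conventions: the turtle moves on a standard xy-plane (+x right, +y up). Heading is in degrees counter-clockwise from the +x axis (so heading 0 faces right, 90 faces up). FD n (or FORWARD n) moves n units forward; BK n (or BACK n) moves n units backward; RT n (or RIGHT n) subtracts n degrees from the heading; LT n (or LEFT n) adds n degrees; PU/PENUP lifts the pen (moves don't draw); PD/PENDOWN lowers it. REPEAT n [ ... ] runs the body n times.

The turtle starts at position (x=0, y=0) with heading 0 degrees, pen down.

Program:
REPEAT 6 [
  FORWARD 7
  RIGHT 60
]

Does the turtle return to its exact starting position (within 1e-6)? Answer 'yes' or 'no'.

Answer: yes

Derivation:
Executing turtle program step by step:
Start: pos=(0,0), heading=0, pen down
REPEAT 6 [
  -- iteration 1/6 --
  FD 7: (0,0) -> (7,0) [heading=0, draw]
  RT 60: heading 0 -> 300
  -- iteration 2/6 --
  FD 7: (7,0) -> (10.5,-6.062) [heading=300, draw]
  RT 60: heading 300 -> 240
  -- iteration 3/6 --
  FD 7: (10.5,-6.062) -> (7,-12.124) [heading=240, draw]
  RT 60: heading 240 -> 180
  -- iteration 4/6 --
  FD 7: (7,-12.124) -> (0,-12.124) [heading=180, draw]
  RT 60: heading 180 -> 120
  -- iteration 5/6 --
  FD 7: (0,-12.124) -> (-3.5,-6.062) [heading=120, draw]
  RT 60: heading 120 -> 60
  -- iteration 6/6 --
  FD 7: (-3.5,-6.062) -> (0,0) [heading=60, draw]
  RT 60: heading 60 -> 0
]
Final: pos=(0,0), heading=0, 6 segment(s) drawn

Start position: (0, 0)
Final position: (0, 0)
Distance = 0; < 1e-6 -> CLOSED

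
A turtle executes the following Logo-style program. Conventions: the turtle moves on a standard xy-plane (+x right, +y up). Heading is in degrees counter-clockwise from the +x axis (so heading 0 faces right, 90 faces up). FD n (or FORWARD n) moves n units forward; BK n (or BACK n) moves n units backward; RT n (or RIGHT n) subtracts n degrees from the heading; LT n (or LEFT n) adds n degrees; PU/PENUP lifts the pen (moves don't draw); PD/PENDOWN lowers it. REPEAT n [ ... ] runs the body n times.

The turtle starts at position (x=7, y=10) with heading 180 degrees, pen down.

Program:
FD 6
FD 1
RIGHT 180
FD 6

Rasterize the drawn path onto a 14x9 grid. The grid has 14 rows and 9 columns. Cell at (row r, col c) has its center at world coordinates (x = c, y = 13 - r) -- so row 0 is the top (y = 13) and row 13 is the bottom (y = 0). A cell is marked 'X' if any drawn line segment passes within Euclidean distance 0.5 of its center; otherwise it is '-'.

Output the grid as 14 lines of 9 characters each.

Answer: ---------
---------
---------
XXXXXXXX-
---------
---------
---------
---------
---------
---------
---------
---------
---------
---------

Derivation:
Segment 0: (7,10) -> (1,10)
Segment 1: (1,10) -> (0,10)
Segment 2: (0,10) -> (6,10)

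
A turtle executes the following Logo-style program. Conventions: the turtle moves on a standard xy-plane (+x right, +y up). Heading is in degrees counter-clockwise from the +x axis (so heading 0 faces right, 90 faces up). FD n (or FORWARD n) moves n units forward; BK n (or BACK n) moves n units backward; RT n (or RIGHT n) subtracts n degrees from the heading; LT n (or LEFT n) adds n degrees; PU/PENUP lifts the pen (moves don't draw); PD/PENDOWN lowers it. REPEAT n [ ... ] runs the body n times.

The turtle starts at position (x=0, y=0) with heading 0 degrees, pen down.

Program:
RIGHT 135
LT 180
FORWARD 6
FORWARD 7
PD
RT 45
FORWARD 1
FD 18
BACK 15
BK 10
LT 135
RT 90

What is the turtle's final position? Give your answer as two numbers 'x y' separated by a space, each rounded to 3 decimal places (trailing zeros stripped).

Answer: 3.192 9.192

Derivation:
Executing turtle program step by step:
Start: pos=(0,0), heading=0, pen down
RT 135: heading 0 -> 225
LT 180: heading 225 -> 45
FD 6: (0,0) -> (4.243,4.243) [heading=45, draw]
FD 7: (4.243,4.243) -> (9.192,9.192) [heading=45, draw]
PD: pen down
RT 45: heading 45 -> 0
FD 1: (9.192,9.192) -> (10.192,9.192) [heading=0, draw]
FD 18: (10.192,9.192) -> (28.192,9.192) [heading=0, draw]
BK 15: (28.192,9.192) -> (13.192,9.192) [heading=0, draw]
BK 10: (13.192,9.192) -> (3.192,9.192) [heading=0, draw]
LT 135: heading 0 -> 135
RT 90: heading 135 -> 45
Final: pos=(3.192,9.192), heading=45, 6 segment(s) drawn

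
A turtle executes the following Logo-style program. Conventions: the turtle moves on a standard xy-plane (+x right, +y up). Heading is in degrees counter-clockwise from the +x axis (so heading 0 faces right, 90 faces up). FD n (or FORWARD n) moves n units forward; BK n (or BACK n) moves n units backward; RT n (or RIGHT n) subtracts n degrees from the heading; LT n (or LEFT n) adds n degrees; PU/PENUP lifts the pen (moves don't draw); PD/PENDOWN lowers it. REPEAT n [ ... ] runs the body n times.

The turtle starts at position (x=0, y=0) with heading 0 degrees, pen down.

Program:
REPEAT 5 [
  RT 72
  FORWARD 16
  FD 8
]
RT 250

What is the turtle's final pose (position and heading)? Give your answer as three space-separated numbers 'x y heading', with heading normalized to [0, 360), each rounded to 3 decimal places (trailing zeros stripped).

Executing turtle program step by step:
Start: pos=(0,0), heading=0, pen down
REPEAT 5 [
  -- iteration 1/5 --
  RT 72: heading 0 -> 288
  FD 16: (0,0) -> (4.944,-15.217) [heading=288, draw]
  FD 8: (4.944,-15.217) -> (7.416,-22.825) [heading=288, draw]
  -- iteration 2/5 --
  RT 72: heading 288 -> 216
  FD 16: (7.416,-22.825) -> (-5.528,-32.23) [heading=216, draw]
  FD 8: (-5.528,-32.23) -> (-12,-36.932) [heading=216, draw]
  -- iteration 3/5 --
  RT 72: heading 216 -> 144
  FD 16: (-12,-36.932) -> (-24.944,-27.528) [heading=144, draw]
  FD 8: (-24.944,-27.528) -> (-31.416,-22.825) [heading=144, draw]
  -- iteration 4/5 --
  RT 72: heading 144 -> 72
  FD 16: (-31.416,-22.825) -> (-26.472,-7.608) [heading=72, draw]
  FD 8: (-26.472,-7.608) -> (-24,0) [heading=72, draw]
  -- iteration 5/5 --
  RT 72: heading 72 -> 0
  FD 16: (-24,0) -> (-8,0) [heading=0, draw]
  FD 8: (-8,0) -> (0,0) [heading=0, draw]
]
RT 250: heading 0 -> 110
Final: pos=(0,0), heading=110, 10 segment(s) drawn

Answer: 0 0 110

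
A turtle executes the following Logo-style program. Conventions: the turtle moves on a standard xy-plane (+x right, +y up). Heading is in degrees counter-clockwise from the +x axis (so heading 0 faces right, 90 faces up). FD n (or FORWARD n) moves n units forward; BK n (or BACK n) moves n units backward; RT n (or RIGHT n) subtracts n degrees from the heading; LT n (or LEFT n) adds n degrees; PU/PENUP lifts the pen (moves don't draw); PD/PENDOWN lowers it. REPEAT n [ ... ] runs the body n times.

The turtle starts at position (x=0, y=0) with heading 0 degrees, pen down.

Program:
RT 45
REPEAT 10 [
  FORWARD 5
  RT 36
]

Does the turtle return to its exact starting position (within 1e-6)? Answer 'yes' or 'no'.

Answer: yes

Derivation:
Executing turtle program step by step:
Start: pos=(0,0), heading=0, pen down
RT 45: heading 0 -> 315
REPEAT 10 [
  -- iteration 1/10 --
  FD 5: (0,0) -> (3.536,-3.536) [heading=315, draw]
  RT 36: heading 315 -> 279
  -- iteration 2/10 --
  FD 5: (3.536,-3.536) -> (4.318,-8.474) [heading=279, draw]
  RT 36: heading 279 -> 243
  -- iteration 3/10 --
  FD 5: (4.318,-8.474) -> (2.048,-12.929) [heading=243, draw]
  RT 36: heading 243 -> 207
  -- iteration 4/10 --
  FD 5: (2.048,-12.929) -> (-2.407,-15.199) [heading=207, draw]
  RT 36: heading 207 -> 171
  -- iteration 5/10 --
  FD 5: (-2.407,-15.199) -> (-7.346,-14.417) [heading=171, draw]
  RT 36: heading 171 -> 135
  -- iteration 6/10 --
  FD 5: (-7.346,-14.417) -> (-10.881,-10.881) [heading=135, draw]
  RT 36: heading 135 -> 99
  -- iteration 7/10 --
  FD 5: (-10.881,-10.881) -> (-11.663,-5.943) [heading=99, draw]
  RT 36: heading 99 -> 63
  -- iteration 8/10 --
  FD 5: (-11.663,-5.943) -> (-9.393,-1.488) [heading=63, draw]
  RT 36: heading 63 -> 27
  -- iteration 9/10 --
  FD 5: (-9.393,-1.488) -> (-4.938,0.782) [heading=27, draw]
  RT 36: heading 27 -> 351
  -- iteration 10/10 --
  FD 5: (-4.938,0.782) -> (0,0) [heading=351, draw]
  RT 36: heading 351 -> 315
]
Final: pos=(0,0), heading=315, 10 segment(s) drawn

Start position: (0, 0)
Final position: (0, 0)
Distance = 0; < 1e-6 -> CLOSED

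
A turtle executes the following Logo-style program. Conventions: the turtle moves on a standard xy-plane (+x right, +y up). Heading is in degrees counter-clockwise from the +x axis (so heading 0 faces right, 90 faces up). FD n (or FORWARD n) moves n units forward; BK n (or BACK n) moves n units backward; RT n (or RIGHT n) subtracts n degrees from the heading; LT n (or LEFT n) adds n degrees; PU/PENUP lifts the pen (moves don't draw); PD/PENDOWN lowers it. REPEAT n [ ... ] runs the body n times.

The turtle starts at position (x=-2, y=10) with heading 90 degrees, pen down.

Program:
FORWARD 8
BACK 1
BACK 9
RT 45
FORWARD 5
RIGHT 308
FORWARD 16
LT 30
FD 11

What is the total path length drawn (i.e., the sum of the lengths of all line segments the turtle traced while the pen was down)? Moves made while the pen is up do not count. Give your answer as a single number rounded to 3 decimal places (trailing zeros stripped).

Answer: 50

Derivation:
Executing turtle program step by step:
Start: pos=(-2,10), heading=90, pen down
FD 8: (-2,10) -> (-2,18) [heading=90, draw]
BK 1: (-2,18) -> (-2,17) [heading=90, draw]
BK 9: (-2,17) -> (-2,8) [heading=90, draw]
RT 45: heading 90 -> 45
FD 5: (-2,8) -> (1.536,11.536) [heading=45, draw]
RT 308: heading 45 -> 97
FD 16: (1.536,11.536) -> (-0.414,27.416) [heading=97, draw]
LT 30: heading 97 -> 127
FD 11: (-0.414,27.416) -> (-7.034,36.201) [heading=127, draw]
Final: pos=(-7.034,36.201), heading=127, 6 segment(s) drawn

Segment lengths:
  seg 1: (-2,10) -> (-2,18), length = 8
  seg 2: (-2,18) -> (-2,17), length = 1
  seg 3: (-2,17) -> (-2,8), length = 9
  seg 4: (-2,8) -> (1.536,11.536), length = 5
  seg 5: (1.536,11.536) -> (-0.414,27.416), length = 16
  seg 6: (-0.414,27.416) -> (-7.034,36.201), length = 11
Total = 50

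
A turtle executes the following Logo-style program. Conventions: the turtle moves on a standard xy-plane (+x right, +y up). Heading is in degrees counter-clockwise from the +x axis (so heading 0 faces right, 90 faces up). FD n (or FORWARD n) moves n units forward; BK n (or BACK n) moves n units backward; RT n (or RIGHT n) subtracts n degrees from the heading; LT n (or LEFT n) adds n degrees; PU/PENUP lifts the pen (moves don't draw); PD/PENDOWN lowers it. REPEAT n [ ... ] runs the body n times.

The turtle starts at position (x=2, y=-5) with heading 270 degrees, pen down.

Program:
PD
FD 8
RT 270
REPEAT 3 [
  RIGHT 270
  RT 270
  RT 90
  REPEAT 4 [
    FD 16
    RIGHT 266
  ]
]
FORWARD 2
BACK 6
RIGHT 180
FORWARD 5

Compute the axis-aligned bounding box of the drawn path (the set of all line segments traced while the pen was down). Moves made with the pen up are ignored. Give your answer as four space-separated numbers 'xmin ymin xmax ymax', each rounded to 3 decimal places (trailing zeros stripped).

Answer: -13.961 -30.079 22.536 3

Derivation:
Executing turtle program step by step:
Start: pos=(2,-5), heading=270, pen down
PD: pen down
FD 8: (2,-5) -> (2,-13) [heading=270, draw]
RT 270: heading 270 -> 0
REPEAT 3 [
  -- iteration 1/3 --
  RT 270: heading 0 -> 90
  RT 270: heading 90 -> 180
  RT 90: heading 180 -> 90
  REPEAT 4 [
    -- iteration 1/4 --
    FD 16: (2,-13) -> (2,3) [heading=90, draw]
    RT 266: heading 90 -> 184
    -- iteration 2/4 --
    FD 16: (2,3) -> (-13.961,1.884) [heading=184, draw]
    RT 266: heading 184 -> 278
    -- iteration 3/4 --
    FD 16: (-13.961,1.884) -> (-11.734,-13.96) [heading=278, draw]
    RT 266: heading 278 -> 12
    -- iteration 4/4 --
    FD 16: (-11.734,-13.96) -> (3.916,-10.634) [heading=12, draw]
    RT 266: heading 12 -> 106
  ]
  -- iteration 2/3 --
  RT 270: heading 106 -> 196
  RT 270: heading 196 -> 286
  RT 90: heading 286 -> 196
  REPEAT 4 [
    -- iteration 1/4 --
    FD 16: (3.916,-10.634) -> (-11.464,-15.044) [heading=196, draw]
    RT 266: heading 196 -> 290
    -- iteration 2/4 --
    FD 16: (-11.464,-15.044) -> (-5.992,-30.079) [heading=290, draw]
    RT 266: heading 290 -> 24
    -- iteration 3/4 --
    FD 16: (-5.992,-30.079) -> (8.625,-23.571) [heading=24, draw]
    RT 266: heading 24 -> 118
    -- iteration 4/4 --
    FD 16: (8.625,-23.571) -> (1.113,-9.444) [heading=118, draw]
    RT 266: heading 118 -> 212
  ]
  -- iteration 3/3 --
  RT 270: heading 212 -> 302
  RT 270: heading 302 -> 32
  RT 90: heading 32 -> 302
  REPEAT 4 [
    -- iteration 1/4 --
    FD 16: (1.113,-9.444) -> (9.592,-23.013) [heading=302, draw]
    RT 266: heading 302 -> 36
    -- iteration 2/4 --
    FD 16: (9.592,-23.013) -> (22.536,-13.608) [heading=36, draw]
    RT 266: heading 36 -> 130
    -- iteration 3/4 --
    FD 16: (22.536,-13.608) -> (12.252,-1.352) [heading=130, draw]
    RT 266: heading 130 -> 224
    -- iteration 4/4 --
    FD 16: (12.252,-1.352) -> (0.742,-12.466) [heading=224, draw]
    RT 266: heading 224 -> 318
  ]
]
FD 2: (0.742,-12.466) -> (2.229,-13.804) [heading=318, draw]
BK 6: (2.229,-13.804) -> (-2.23,-9.79) [heading=318, draw]
RT 180: heading 318 -> 138
FD 5: (-2.23,-9.79) -> (-5.946,-6.444) [heading=138, draw]
Final: pos=(-5.946,-6.444), heading=138, 16 segment(s) drawn

Segment endpoints: x in {-13.961, -11.734, -11.464, -5.992, -5.946, -2.23, 0.742, 1.113, 2, 2, 2, 2.229, 3.916, 8.625, 9.592, 12.252, 22.536}, y in {-30.079, -23.571, -23.013, -15.044, -13.96, -13.804, -13.608, -13, -12.466, -10.634, -9.79, -9.444, -6.444, -5, -1.352, 1.884, 3}
xmin=-13.961, ymin=-30.079, xmax=22.536, ymax=3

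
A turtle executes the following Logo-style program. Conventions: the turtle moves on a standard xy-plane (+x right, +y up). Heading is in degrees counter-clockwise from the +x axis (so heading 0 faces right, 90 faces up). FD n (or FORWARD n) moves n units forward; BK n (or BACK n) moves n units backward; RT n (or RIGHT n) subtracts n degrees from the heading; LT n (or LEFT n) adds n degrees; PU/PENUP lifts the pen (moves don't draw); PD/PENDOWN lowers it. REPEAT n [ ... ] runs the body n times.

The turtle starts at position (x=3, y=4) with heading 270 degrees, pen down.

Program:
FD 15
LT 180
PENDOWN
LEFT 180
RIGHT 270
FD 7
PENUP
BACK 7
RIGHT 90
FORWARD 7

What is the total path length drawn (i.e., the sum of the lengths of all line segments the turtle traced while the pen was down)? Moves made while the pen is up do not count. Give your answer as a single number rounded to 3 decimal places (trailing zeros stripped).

Executing turtle program step by step:
Start: pos=(3,4), heading=270, pen down
FD 15: (3,4) -> (3,-11) [heading=270, draw]
LT 180: heading 270 -> 90
PD: pen down
LT 180: heading 90 -> 270
RT 270: heading 270 -> 0
FD 7: (3,-11) -> (10,-11) [heading=0, draw]
PU: pen up
BK 7: (10,-11) -> (3,-11) [heading=0, move]
RT 90: heading 0 -> 270
FD 7: (3,-11) -> (3,-18) [heading=270, move]
Final: pos=(3,-18), heading=270, 2 segment(s) drawn

Segment lengths:
  seg 1: (3,4) -> (3,-11), length = 15
  seg 2: (3,-11) -> (10,-11), length = 7
Total = 22

Answer: 22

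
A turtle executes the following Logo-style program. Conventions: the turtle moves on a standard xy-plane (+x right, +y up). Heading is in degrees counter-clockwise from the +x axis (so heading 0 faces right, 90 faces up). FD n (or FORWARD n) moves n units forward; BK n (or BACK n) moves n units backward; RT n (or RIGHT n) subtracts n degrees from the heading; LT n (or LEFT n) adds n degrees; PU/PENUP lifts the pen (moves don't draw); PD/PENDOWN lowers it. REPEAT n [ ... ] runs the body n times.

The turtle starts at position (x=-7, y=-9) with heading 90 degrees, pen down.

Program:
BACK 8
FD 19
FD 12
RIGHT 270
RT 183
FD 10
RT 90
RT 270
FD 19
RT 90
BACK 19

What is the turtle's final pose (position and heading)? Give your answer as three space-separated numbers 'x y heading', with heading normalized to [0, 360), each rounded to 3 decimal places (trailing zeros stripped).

Executing turtle program step by step:
Start: pos=(-7,-9), heading=90, pen down
BK 8: (-7,-9) -> (-7,-17) [heading=90, draw]
FD 19: (-7,-17) -> (-7,2) [heading=90, draw]
FD 12: (-7,2) -> (-7,14) [heading=90, draw]
RT 270: heading 90 -> 180
RT 183: heading 180 -> 357
FD 10: (-7,14) -> (2.986,13.477) [heading=357, draw]
RT 90: heading 357 -> 267
RT 270: heading 267 -> 357
FD 19: (2.986,13.477) -> (21.96,12.482) [heading=357, draw]
RT 90: heading 357 -> 267
BK 19: (21.96,12.482) -> (22.955,31.456) [heading=267, draw]
Final: pos=(22.955,31.456), heading=267, 6 segment(s) drawn

Answer: 22.955 31.456 267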